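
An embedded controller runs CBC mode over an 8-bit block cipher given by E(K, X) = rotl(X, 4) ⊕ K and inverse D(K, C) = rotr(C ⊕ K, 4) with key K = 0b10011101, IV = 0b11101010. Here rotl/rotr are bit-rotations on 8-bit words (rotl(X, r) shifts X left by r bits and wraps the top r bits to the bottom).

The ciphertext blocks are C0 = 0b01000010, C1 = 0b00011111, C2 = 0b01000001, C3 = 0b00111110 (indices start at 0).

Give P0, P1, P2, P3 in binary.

P0 = 0b00010111, P1 = 0b01101010, P2 = 0b11010010, P3 = 0b01111011

CBC decryption: P_i = D(K, C_i) ⊕ C_{i−1}, with C_{−1} = IV.
P0: D(K, 0b01000010) = 0b11111101; 0b11111101 ⊕ 0b11101010 = 0b00010111.
P1: D(K, 0b00011111) = 0b00101000; 0b00101000 ⊕ 0b01000010 = 0b01101010.
P2: D(K, 0b01000001) = 0b11001101; 0b11001101 ⊕ 0b00011111 = 0b11010010.
P3: D(K, 0b00111110) = 0b00111010; 0b00111010 ⊕ 0b01000001 = 0b01111011.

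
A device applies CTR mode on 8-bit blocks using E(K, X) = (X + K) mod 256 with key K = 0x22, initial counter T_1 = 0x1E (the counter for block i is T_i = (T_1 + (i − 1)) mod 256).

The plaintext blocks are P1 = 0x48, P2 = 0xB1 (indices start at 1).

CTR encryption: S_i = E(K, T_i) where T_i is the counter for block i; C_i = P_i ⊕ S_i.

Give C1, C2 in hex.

C1: T = 0x1E, S = E(K, T) = 0x40; 0x48 ⊕ 0x40 = 0x08.
C2: T = 0x1F, S = E(K, T) = 0x41; 0xB1 ⊕ 0x41 = 0xF0.

C1 = 0x08, C2 = 0xF0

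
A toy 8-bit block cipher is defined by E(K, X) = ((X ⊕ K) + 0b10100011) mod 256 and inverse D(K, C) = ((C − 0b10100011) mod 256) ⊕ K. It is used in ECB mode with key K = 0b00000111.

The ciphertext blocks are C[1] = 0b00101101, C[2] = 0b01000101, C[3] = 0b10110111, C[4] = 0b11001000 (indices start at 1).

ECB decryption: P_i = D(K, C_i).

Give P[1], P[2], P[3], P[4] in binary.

P[1] = 0b10001101, P[2] = 0b10100101, P[3] = 0b00010011, P[4] = 0b00100010

P[1]: D(K, 0b00101101) = 0b10001101.
P[2]: D(K, 0b01000101) = 0b10100101.
P[3]: D(K, 0b10110111) = 0b00010011.
P[4]: D(K, 0b11001000) = 0b00100010.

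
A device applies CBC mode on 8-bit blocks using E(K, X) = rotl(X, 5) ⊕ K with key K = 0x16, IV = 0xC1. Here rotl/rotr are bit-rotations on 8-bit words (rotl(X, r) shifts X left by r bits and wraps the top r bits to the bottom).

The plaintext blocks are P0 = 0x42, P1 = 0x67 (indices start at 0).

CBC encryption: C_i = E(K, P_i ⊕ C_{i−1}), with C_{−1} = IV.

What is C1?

C1 = 0x36

C0: P0 ⊕ 0xC1 = 0x83; E(K, 0x83) = 0x66.
C1: P1 ⊕ 0x66 = 0x01; E(K, 0x01) = 0x36.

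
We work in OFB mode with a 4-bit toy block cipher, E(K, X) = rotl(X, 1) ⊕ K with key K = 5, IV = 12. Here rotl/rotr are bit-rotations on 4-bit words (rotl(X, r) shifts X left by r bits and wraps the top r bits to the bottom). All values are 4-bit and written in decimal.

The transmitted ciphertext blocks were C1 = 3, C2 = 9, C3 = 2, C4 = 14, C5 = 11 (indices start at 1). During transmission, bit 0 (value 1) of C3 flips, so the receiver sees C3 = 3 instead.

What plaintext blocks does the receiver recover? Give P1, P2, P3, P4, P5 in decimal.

OFB decryption: S_i = E(K, S_{i−1}) with S_{0} = IV; P_i = C_i ⊕ S_i.
Only C3 changed, to 3. In OFB, a change in C_i flips the same bit in P_i only; the keystream is unaffected. Decrypting the received ciphertext:
P1: S = E(K, 12) = 12; 3 ⊕ 12 = 15.
P2: S = E(K, 12) = 12; 9 ⊕ 12 = 5.
P3: S = E(K, 12) = 12; 3 ⊕ 12 = 15.
P4: S = E(K, 12) = 12; 14 ⊕ 12 = 2.
P5: S = E(K, 12) = 12; 11 ⊕ 12 = 7.
Blocks that differ from the original plaintext: P3.

P1 = 15, P2 = 5, P3 = 15, P4 = 2, P5 = 7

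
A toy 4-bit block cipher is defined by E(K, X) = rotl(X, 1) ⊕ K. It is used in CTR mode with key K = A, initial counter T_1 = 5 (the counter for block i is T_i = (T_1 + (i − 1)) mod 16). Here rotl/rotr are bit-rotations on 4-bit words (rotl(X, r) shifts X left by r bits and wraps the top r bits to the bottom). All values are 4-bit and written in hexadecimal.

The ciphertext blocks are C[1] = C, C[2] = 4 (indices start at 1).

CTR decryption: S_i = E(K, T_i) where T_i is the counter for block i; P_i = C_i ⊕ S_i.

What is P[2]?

P[2] = 2

P[2]: T = 6, S = E(K, T) = 6; 4 ⊕ 6 = 2.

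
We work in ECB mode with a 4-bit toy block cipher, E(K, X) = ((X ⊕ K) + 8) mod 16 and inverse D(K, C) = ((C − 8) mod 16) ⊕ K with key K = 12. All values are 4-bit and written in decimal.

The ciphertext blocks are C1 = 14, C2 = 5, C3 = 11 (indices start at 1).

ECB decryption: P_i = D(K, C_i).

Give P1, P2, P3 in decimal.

P1: D(K, 14) = 10.
P2: D(K, 5) = 1.
P3: D(K, 11) = 15.

P1 = 10, P2 = 1, P3 = 15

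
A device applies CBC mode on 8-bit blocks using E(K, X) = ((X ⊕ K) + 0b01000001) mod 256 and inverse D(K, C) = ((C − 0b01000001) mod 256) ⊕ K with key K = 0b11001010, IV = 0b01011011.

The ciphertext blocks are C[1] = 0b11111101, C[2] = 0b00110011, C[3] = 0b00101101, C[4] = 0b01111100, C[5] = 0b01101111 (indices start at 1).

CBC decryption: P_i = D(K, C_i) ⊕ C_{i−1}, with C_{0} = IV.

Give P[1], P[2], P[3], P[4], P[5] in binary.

P[1] = 0b00101101, P[2] = 0b11000101, P[3] = 0b00010101, P[4] = 0b11011100, P[5] = 0b10011000

P[1]: D(K, 0b11111101) = 0b01110110; 0b01110110 ⊕ 0b01011011 = 0b00101101.
P[2]: D(K, 0b00110011) = 0b00111000; 0b00111000 ⊕ 0b11111101 = 0b11000101.
P[3]: D(K, 0b00101101) = 0b00100110; 0b00100110 ⊕ 0b00110011 = 0b00010101.
P[4]: D(K, 0b01111100) = 0b11110001; 0b11110001 ⊕ 0b00101101 = 0b11011100.
P[5]: D(K, 0b01101111) = 0b11100100; 0b11100100 ⊕ 0b01111100 = 0b10011000.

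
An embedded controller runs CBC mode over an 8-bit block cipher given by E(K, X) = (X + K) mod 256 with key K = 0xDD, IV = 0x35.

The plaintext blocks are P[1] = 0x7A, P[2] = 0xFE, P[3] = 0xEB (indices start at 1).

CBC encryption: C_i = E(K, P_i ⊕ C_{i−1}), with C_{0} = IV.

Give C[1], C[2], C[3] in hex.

C[1] = 0x2C, C[2] = 0xAF, C[3] = 0x21

C[1]: P[1] ⊕ 0x35 = 0x4F; E(K, 0x4F) = 0x2C.
C[2]: P[2] ⊕ 0x2C = 0xD2; E(K, 0xD2) = 0xAF.
C[3]: P[3] ⊕ 0xAF = 0x44; E(K, 0x44) = 0x21.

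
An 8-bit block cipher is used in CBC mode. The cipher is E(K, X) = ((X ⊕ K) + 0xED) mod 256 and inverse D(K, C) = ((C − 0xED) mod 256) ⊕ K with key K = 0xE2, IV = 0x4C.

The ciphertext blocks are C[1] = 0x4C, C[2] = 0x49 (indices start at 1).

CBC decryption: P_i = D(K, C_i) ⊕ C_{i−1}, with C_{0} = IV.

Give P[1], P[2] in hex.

P[1] = 0xF1, P[2] = 0xF2

P[1]: D(K, 0x4C) = 0xBD; 0xBD ⊕ 0x4C = 0xF1.
P[2]: D(K, 0x49) = 0xBE; 0xBE ⊕ 0x4C = 0xF2.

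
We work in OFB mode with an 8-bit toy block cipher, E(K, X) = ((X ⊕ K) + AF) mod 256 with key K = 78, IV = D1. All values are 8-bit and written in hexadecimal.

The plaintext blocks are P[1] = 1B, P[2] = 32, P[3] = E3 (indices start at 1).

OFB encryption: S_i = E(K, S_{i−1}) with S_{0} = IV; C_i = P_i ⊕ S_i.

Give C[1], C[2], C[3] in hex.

C[1] = 43, C[2] = FD, C[3] = 85

C[1]: S = E(K, D1) = 58; 1B ⊕ 58 = 43.
C[2]: S = E(K, 58) = CF; 32 ⊕ CF = FD.
C[3]: S = E(K, CF) = 66; E3 ⊕ 66 = 85.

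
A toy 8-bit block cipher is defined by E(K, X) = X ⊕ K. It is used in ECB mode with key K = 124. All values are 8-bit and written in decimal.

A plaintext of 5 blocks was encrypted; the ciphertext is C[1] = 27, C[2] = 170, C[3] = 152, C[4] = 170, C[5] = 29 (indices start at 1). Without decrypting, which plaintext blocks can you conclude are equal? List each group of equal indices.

P[2] = P[4]

ECB encrypts each block independently with the same key, so equal ciphertext blocks imply equal plaintext blocks.
C[2] = C[4] = 170, so P[2] = P[4].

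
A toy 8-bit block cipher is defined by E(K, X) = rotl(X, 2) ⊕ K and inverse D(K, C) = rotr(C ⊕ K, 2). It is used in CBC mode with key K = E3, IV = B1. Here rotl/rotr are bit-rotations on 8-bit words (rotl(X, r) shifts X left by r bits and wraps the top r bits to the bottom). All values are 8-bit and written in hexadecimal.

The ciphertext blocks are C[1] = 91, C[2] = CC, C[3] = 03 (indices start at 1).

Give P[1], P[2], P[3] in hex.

CBC decryption: P_i = D(K, C_i) ⊕ C_{i−1}, with C_{0} = IV.
P[1]: D(K, 91) = 9C; 9C ⊕ B1 = 2D.
P[2]: D(K, CC) = CB; CB ⊕ 91 = 5A.
P[3]: D(K, 03) = 38; 38 ⊕ CC = F4.

P[1] = 2D, P[2] = 5A, P[3] = F4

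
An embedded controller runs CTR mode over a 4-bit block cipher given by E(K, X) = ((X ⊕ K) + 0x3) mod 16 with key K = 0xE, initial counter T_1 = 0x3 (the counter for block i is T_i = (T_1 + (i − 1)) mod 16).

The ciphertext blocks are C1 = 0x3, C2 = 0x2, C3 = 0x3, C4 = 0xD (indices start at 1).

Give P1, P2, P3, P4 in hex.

P1 = 0x3, P2 = 0xF, P3 = 0xD, P4 = 0x6

CTR decryption: S_i = E(K, T_i) where T_i is the counter for block i; P_i = C_i ⊕ S_i.
P1: T = 0x3, S = E(K, T) = 0x0; 0x3 ⊕ 0x0 = 0x3.
P2: T = 0x4, S = E(K, T) = 0xD; 0x2 ⊕ 0xD = 0xF.
P3: T = 0x5, S = E(K, T) = 0xE; 0x3 ⊕ 0xE = 0xD.
P4: T = 0x6, S = E(K, T) = 0xB; 0xD ⊕ 0xB = 0x6.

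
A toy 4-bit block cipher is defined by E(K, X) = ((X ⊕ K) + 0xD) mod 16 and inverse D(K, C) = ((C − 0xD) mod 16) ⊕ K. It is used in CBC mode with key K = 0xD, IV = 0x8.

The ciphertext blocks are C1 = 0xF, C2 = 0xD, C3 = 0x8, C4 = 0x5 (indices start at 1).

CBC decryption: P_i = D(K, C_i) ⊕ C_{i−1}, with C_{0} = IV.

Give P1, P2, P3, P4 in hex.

P1 = 0x7, P2 = 0x2, P3 = 0xB, P4 = 0xD

P1: D(K, 0xF) = 0xF; 0xF ⊕ 0x8 = 0x7.
P2: D(K, 0xD) = 0xD; 0xD ⊕ 0xF = 0x2.
P3: D(K, 0x8) = 0x6; 0x6 ⊕ 0xD = 0xB.
P4: D(K, 0x5) = 0x5; 0x5 ⊕ 0x8 = 0xD.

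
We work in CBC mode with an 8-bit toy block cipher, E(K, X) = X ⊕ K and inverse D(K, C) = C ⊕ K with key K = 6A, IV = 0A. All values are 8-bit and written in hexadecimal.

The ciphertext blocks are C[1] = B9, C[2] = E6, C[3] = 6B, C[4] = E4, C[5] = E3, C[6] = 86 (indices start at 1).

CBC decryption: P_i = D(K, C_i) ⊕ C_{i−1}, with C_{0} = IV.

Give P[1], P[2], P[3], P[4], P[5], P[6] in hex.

P[1] = D9, P[2] = 35, P[3] = E7, P[4] = E5, P[5] = 6D, P[6] = 0F

P[1]: D(K, B9) = D3; D3 ⊕ 0A = D9.
P[2]: D(K, E6) = 8C; 8C ⊕ B9 = 35.
P[3]: D(K, 6B) = 01; 01 ⊕ E6 = E7.
P[4]: D(K, E4) = 8E; 8E ⊕ 6B = E5.
P[5]: D(K, E3) = 89; 89 ⊕ E4 = 6D.
P[6]: D(K, 86) = EC; EC ⊕ E3 = 0F.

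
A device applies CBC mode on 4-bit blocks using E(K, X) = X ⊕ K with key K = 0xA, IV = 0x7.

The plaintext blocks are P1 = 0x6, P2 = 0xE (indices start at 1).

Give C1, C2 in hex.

CBC encryption: C_i = E(K, P_i ⊕ C_{i−1}), with C_{0} = IV.
C1: P1 ⊕ 0x7 = 0x1; E(K, 0x1) = 0xB.
C2: P2 ⊕ 0xB = 0x5; E(K, 0x5) = 0xF.

C1 = 0xB, C2 = 0xF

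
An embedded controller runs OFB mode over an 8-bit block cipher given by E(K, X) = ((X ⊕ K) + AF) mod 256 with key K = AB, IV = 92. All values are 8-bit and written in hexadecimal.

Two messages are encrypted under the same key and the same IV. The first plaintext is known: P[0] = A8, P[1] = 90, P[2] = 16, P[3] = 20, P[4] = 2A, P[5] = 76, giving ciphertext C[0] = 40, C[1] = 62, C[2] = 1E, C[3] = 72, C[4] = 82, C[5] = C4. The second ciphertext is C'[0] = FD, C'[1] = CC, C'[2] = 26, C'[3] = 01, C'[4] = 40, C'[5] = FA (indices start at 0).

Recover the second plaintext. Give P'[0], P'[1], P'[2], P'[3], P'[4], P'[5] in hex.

In OFB with a reused IV, both messages share the same keystream S_i, so C_i ⊕ C'_i = P_i ⊕ P'_i and thus P'_i = P_i ⊕ C_i ⊕ C'_i.
P'[0]: A8 ⊕ 40 ⊕ FD = 15.
P'[1]: 90 ⊕ 62 ⊕ CC = 3E.
P'[2]: 16 ⊕ 1E ⊕ 26 = 2E.
P'[3]: 20 ⊕ 72 ⊕ 01 = 53.
P'[4]: 2A ⊕ 82 ⊕ 40 = E8.
P'[5]: 76 ⊕ C4 ⊕ FA = 48.

P'[0] = 15, P'[1] = 3E, P'[2] = 2E, P'[3] = 53, P'[4] = E8, P'[5] = 48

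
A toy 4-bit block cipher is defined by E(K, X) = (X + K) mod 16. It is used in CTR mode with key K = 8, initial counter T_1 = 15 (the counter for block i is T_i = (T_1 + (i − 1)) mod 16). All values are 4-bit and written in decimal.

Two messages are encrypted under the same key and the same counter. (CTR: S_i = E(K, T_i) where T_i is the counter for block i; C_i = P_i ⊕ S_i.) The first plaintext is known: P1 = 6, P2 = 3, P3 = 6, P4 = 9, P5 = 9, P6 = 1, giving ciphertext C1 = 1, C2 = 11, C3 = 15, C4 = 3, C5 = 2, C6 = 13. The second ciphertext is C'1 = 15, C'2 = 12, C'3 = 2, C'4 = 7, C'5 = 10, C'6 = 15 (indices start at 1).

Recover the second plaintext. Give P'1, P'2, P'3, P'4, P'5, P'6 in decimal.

In CTR with a reused counter, both messages share the same keystream S_i, so C_i ⊕ C'_i = P_i ⊕ P'_i and thus P'_i = P_i ⊕ C_i ⊕ C'_i.
P'1: 6 ⊕ 1 ⊕ 15 = 8.
P'2: 3 ⊕ 11 ⊕ 12 = 4.
P'3: 6 ⊕ 15 ⊕ 2 = 11.
P'4: 9 ⊕ 3 ⊕ 7 = 13.
P'5: 9 ⊕ 2 ⊕ 10 = 1.
P'6: 1 ⊕ 13 ⊕ 15 = 3.

P'1 = 8, P'2 = 4, P'3 = 11, P'4 = 13, P'5 = 1, P'6 = 3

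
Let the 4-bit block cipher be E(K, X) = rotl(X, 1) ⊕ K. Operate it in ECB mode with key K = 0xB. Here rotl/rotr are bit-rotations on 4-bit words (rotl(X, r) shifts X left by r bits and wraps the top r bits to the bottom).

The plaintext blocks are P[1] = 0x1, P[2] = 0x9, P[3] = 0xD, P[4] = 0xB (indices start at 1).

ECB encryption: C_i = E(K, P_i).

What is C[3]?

C[3]: E(K, 0xD) = 0x0.

C[3] = 0x0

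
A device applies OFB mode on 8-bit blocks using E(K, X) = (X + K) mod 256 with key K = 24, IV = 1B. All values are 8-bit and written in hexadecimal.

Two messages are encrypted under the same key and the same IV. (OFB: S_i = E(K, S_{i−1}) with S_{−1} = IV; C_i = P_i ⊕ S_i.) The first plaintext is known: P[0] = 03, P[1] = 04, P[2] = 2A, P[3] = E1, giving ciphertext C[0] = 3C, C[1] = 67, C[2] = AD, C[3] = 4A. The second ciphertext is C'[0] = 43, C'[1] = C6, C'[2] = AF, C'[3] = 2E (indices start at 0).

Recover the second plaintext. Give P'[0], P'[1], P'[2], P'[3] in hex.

P'[0] = 7C, P'[1] = A5, P'[2] = 28, P'[3] = 85

In OFB with a reused IV, both messages share the same keystream S_i, so C_i ⊕ C'_i = P_i ⊕ P'_i and thus P'_i = P_i ⊕ C_i ⊕ C'_i.
P'[0]: 03 ⊕ 3C ⊕ 43 = 7C.
P'[1]: 04 ⊕ 67 ⊕ C6 = A5.
P'[2]: 2A ⊕ AD ⊕ AF = 28.
P'[3]: E1 ⊕ 4A ⊕ 2E = 85.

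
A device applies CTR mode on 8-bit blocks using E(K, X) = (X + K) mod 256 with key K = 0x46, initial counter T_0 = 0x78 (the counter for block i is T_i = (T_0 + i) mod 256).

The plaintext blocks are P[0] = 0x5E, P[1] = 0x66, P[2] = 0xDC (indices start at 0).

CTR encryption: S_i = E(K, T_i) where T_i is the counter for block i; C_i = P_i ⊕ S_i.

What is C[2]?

C[2] = 0x1C

C[0]: T = 0x78, S = E(K, T) = 0xBE; 0x5E ⊕ 0xBE = 0xE0.
C[1]: T = 0x79, S = E(K, T) = 0xBF; 0x66 ⊕ 0xBF = 0xD9.
C[2]: T = 0x7A, S = E(K, T) = 0xC0; 0xDC ⊕ 0xC0 = 0x1C.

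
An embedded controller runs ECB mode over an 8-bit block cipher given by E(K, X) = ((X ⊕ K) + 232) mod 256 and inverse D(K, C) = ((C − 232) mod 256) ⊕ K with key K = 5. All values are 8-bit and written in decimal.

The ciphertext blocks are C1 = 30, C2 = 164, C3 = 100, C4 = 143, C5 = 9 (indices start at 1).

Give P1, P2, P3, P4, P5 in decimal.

ECB decryption: P_i = D(K, C_i).
P1: D(K, 30) = 51.
P2: D(K, 164) = 185.
P3: D(K, 100) = 121.
P4: D(K, 143) = 162.
P5: D(K, 9) = 36.

P1 = 51, P2 = 185, P3 = 121, P4 = 162, P5 = 36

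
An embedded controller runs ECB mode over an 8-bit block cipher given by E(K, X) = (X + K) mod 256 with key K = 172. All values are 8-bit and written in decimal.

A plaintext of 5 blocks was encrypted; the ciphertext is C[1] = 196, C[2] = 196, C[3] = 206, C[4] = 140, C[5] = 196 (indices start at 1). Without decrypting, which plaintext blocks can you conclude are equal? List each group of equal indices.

P[1] = P[2] = P[5]

ECB encrypts each block independently with the same key, so equal ciphertext blocks imply equal plaintext blocks.
C[1] = C[2] = C[5] = 196, so P[1] = P[2] = P[5].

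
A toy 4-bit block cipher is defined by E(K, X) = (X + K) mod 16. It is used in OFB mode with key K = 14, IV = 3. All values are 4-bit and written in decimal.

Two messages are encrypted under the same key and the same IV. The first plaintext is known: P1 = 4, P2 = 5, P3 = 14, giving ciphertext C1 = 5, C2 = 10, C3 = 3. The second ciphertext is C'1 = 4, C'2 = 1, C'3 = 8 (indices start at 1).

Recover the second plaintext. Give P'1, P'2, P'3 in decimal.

P'1 = 5, P'2 = 14, P'3 = 5

In OFB with a reused IV, both messages share the same keystream S_i, so C_i ⊕ C'_i = P_i ⊕ P'_i and thus P'_i = P_i ⊕ C_i ⊕ C'_i.
P'1: 4 ⊕ 5 ⊕ 4 = 5.
P'2: 5 ⊕ 10 ⊕ 1 = 14.
P'3: 14 ⊕ 3 ⊕ 8 = 5.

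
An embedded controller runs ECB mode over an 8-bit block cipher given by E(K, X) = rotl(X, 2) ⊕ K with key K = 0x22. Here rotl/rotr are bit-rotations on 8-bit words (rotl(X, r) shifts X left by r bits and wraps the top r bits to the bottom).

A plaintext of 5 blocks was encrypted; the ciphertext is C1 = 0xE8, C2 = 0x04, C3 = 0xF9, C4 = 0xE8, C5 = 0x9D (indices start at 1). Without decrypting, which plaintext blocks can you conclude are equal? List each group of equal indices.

ECB encrypts each block independently with the same key, so equal ciphertext blocks imply equal plaintext blocks.
C1 = C4 = 0xE8, so P1 = P4.

P1 = P4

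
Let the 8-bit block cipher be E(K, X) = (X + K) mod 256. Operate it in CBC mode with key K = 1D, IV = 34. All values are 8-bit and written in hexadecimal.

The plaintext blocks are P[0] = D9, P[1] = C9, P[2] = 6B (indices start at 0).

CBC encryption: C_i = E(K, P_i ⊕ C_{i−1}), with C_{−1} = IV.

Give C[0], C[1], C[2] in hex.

C[0] = 0A, C[1] = E0, C[2] = A8

C[0]: P[0] ⊕ 34 = ED; E(K, ED) = 0A.
C[1]: P[1] ⊕ 0A = C3; E(K, C3) = E0.
C[2]: P[2] ⊕ E0 = 8B; E(K, 8B) = A8.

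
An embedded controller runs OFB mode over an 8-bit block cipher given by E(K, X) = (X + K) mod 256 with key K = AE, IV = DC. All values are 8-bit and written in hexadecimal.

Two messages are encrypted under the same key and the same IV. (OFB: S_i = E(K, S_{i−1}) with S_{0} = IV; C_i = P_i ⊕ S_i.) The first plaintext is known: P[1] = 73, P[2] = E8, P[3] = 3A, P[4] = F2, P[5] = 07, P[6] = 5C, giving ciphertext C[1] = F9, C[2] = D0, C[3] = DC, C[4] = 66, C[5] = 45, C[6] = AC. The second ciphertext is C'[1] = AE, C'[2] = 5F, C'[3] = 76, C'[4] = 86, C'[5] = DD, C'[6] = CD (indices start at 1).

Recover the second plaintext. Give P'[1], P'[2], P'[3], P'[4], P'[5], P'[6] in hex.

P'[1] = 24, P'[2] = 67, P'[3] = 90, P'[4] = 12, P'[5] = 9F, P'[6] = 3D

In OFB with a reused IV, both messages share the same keystream S_i, so C_i ⊕ C'_i = P_i ⊕ P'_i and thus P'_i = P_i ⊕ C_i ⊕ C'_i.
P'[1]: 73 ⊕ F9 ⊕ AE = 24.
P'[2]: E8 ⊕ D0 ⊕ 5F = 67.
P'[3]: 3A ⊕ DC ⊕ 76 = 90.
P'[4]: F2 ⊕ 66 ⊕ 86 = 12.
P'[5]: 07 ⊕ 45 ⊕ DD = 9F.
P'[6]: 5C ⊕ AC ⊕ CD = 3D.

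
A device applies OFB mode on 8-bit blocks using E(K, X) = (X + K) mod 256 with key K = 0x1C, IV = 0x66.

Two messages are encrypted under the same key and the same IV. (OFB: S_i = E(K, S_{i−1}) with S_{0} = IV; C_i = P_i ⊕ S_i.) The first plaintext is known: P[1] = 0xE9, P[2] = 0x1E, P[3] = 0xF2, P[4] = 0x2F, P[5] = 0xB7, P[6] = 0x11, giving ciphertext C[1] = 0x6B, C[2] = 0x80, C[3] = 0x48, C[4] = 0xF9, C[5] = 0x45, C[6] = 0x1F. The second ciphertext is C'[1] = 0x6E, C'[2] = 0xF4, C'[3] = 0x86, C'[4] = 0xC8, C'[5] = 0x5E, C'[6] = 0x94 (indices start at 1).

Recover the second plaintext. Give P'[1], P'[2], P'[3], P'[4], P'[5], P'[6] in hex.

P'[1] = 0xEC, P'[2] = 0x6A, P'[3] = 0x3C, P'[4] = 0x1E, P'[5] = 0xAC, P'[6] = 0x9A

In OFB with a reused IV, both messages share the same keystream S_i, so C_i ⊕ C'_i = P_i ⊕ P'_i and thus P'_i = P_i ⊕ C_i ⊕ C'_i.
P'[1]: 0xE9 ⊕ 0x6B ⊕ 0x6E = 0xEC.
P'[2]: 0x1E ⊕ 0x80 ⊕ 0xF4 = 0x6A.
P'[3]: 0xF2 ⊕ 0x48 ⊕ 0x86 = 0x3C.
P'[4]: 0x2F ⊕ 0xF9 ⊕ 0xC8 = 0x1E.
P'[5]: 0xB7 ⊕ 0x45 ⊕ 0x5E = 0xAC.
P'[6]: 0x11 ⊕ 0x1F ⊕ 0x94 = 0x9A.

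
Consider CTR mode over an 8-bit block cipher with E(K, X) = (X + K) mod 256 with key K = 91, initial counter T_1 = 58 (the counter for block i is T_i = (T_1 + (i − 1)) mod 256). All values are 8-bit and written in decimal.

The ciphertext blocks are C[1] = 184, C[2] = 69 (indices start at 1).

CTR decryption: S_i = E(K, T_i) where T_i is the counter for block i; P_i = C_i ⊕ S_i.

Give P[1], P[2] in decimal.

P[1]: T = 58, S = E(K, T) = 149; 184 ⊕ 149 = 45.
P[2]: T = 59, S = E(K, T) = 150; 69 ⊕ 150 = 211.

P[1] = 45, P[2] = 211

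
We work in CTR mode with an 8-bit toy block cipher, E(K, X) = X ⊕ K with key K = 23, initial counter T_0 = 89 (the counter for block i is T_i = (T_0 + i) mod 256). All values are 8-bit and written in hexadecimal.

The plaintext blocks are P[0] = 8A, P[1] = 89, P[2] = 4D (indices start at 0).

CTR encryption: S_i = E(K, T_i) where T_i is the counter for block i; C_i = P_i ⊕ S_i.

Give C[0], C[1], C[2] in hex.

C[0] = 20, C[1] = 20, C[2] = E5

C[0]: T = 89, S = E(K, T) = AA; 8A ⊕ AA = 20.
C[1]: T = 8A, S = E(K, T) = A9; 89 ⊕ A9 = 20.
C[2]: T = 8B, S = E(K, T) = A8; 4D ⊕ A8 = E5.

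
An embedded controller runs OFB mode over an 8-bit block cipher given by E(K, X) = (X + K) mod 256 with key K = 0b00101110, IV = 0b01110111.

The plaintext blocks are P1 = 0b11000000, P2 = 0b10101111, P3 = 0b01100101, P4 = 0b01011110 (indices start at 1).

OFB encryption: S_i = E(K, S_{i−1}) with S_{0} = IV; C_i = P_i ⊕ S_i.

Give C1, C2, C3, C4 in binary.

C1 = 0b01100101, C2 = 0b01111100, C3 = 0b01100100, C4 = 0b01110001

C1: S = E(K, 0b01110111) = 0b10100101; 0b11000000 ⊕ 0b10100101 = 0b01100101.
C2: S = E(K, 0b10100101) = 0b11010011; 0b10101111 ⊕ 0b11010011 = 0b01111100.
C3: S = E(K, 0b11010011) = 0b00000001; 0b01100101 ⊕ 0b00000001 = 0b01100100.
C4: S = E(K, 0b00000001) = 0b00101111; 0b01011110 ⊕ 0b00101111 = 0b01110001.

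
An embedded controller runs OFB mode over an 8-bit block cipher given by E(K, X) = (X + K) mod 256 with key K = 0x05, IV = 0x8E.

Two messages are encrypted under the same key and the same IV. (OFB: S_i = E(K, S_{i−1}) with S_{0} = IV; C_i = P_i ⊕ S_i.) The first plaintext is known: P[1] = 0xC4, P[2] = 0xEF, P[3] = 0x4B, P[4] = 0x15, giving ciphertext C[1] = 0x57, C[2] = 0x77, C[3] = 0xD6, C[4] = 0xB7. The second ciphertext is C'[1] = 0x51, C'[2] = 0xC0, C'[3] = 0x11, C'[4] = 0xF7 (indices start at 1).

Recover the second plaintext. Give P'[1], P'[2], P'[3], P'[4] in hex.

P'[1] = 0xC2, P'[2] = 0x58, P'[3] = 0x8C, P'[4] = 0x55

In OFB with a reused IV, both messages share the same keystream S_i, so C_i ⊕ C'_i = P_i ⊕ P'_i and thus P'_i = P_i ⊕ C_i ⊕ C'_i.
P'[1]: 0xC4 ⊕ 0x57 ⊕ 0x51 = 0xC2.
P'[2]: 0xEF ⊕ 0x77 ⊕ 0xC0 = 0x58.
P'[3]: 0x4B ⊕ 0xD6 ⊕ 0x11 = 0x8C.
P'[4]: 0x15 ⊕ 0xB7 ⊕ 0xF7 = 0x55.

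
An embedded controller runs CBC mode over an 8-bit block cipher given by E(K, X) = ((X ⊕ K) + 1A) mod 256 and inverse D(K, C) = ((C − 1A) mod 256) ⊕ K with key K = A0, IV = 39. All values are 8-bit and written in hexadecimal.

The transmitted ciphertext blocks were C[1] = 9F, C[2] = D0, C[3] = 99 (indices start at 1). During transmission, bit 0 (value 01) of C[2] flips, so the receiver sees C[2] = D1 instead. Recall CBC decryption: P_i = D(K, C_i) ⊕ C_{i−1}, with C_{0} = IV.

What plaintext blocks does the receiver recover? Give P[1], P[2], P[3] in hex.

Only C[2] changed, to D1. In CBC, a change in C_i garbles P_i and flips the same bit in P_{i+1}. Decrypting the received ciphertext:
P[1]: D(K, 9F) = 25; 25 ⊕ 39 = 1C.
P[2]: D(K, D1) = 17; 17 ⊕ 9F = 88.
P[3]: D(K, 99) = DF; DF ⊕ D1 = 0E.
Blocks that differ from the original plaintext: P[2], P[3].

P[1] = 1C, P[2] = 88, P[3] = 0E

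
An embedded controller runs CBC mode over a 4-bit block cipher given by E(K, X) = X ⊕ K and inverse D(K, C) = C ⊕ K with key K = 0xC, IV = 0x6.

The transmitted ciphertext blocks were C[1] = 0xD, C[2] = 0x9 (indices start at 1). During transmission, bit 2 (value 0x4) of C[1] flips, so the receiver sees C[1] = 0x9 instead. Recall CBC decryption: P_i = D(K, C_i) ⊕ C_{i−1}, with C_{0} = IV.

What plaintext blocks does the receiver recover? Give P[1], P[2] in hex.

Only C[1] changed, to 0x9. In CBC, a change in C_i garbles P_i and flips the same bit in P_{i+1}. Decrypting the received ciphertext:
P[1]: D(K, 0x9) = 0x5; 0x5 ⊕ 0x6 = 0x3.
P[2]: D(K, 0x9) = 0x5; 0x5 ⊕ 0x9 = 0xC.
Blocks that differ from the original plaintext: P[1], P[2].

P[1] = 0x3, P[2] = 0xC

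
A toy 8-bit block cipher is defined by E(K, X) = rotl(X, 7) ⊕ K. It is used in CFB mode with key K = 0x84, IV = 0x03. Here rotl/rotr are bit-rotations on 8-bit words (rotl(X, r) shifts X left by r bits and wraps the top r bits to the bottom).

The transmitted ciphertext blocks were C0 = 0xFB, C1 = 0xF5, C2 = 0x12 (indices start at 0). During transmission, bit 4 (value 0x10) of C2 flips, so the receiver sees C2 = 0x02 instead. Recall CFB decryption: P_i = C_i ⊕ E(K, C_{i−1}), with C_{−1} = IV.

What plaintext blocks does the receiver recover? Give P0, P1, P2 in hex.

Only C2 changed, to 0x02. In CFB, a change in C_i flips the same bit in P_i and garbles P_{i+1}. Decrypting the received ciphertext:
P0: E(K, 0x03) = 0x05; 0xFB ⊕ 0x05 = 0xFE.
P1: E(K, 0xFB) = 0x79; 0xF5 ⊕ 0x79 = 0x8C.
P2: E(K, 0xF5) = 0x7E; 0x02 ⊕ 0x7E = 0x7C.
Blocks that differ from the original plaintext: P2.

P0 = 0xFE, P1 = 0x8C, P2 = 0x7C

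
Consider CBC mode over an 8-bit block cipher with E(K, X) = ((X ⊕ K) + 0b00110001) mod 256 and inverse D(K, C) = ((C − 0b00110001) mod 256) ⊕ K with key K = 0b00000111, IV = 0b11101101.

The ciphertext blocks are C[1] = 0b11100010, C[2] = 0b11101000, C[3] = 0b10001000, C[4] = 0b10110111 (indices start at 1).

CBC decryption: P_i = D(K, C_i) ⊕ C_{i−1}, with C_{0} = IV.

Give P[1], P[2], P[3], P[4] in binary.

P[1]: D(K, 0b11100010) = 0b10110110; 0b10110110 ⊕ 0b11101101 = 0b01011011.
P[2]: D(K, 0b11101000) = 0b10110000; 0b10110000 ⊕ 0b11100010 = 0b01010010.
P[3]: D(K, 0b10001000) = 0b01010000; 0b01010000 ⊕ 0b11101000 = 0b10111000.
P[4]: D(K, 0b10110111) = 0b10000001; 0b10000001 ⊕ 0b10001000 = 0b00001001.

P[1] = 0b01011011, P[2] = 0b01010010, P[3] = 0b10111000, P[4] = 0b00001001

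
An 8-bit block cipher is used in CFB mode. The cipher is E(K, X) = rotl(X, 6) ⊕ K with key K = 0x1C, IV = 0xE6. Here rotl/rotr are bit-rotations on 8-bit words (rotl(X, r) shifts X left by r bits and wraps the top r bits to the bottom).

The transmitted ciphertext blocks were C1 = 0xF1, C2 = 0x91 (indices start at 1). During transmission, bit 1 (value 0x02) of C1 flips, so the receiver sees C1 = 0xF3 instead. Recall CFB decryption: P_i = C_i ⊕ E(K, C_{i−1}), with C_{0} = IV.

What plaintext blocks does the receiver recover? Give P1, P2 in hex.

Only C1 changed, to 0xF3. In CFB, a change in C_i flips the same bit in P_i and garbles P_{i+1}. Decrypting the received ciphertext:
P1: E(K, 0xE6) = 0xA5; 0xF3 ⊕ 0xA5 = 0x56.
P2: E(K, 0xF3) = 0xE0; 0x91 ⊕ 0xE0 = 0x71.
Blocks that differ from the original plaintext: P1, P2.

P1 = 0x56, P2 = 0x71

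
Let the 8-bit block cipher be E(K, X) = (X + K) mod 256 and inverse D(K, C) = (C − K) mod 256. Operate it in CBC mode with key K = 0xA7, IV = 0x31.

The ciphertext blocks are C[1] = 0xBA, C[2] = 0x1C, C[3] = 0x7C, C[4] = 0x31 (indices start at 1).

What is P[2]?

P[2] = 0xCF

CBC decryption: P_i = D(K, C_i) ⊕ C_{i−1}, with C_{0} = IV.
P[2]: D(K, 0x1C) = 0x75; 0x75 ⊕ 0xBA = 0xCF.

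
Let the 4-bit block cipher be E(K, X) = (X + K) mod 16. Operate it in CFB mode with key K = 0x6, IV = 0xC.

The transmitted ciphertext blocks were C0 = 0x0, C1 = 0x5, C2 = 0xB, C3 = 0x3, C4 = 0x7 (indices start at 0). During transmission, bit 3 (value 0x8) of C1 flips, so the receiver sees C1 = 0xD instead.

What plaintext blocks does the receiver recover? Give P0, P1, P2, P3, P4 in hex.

CFB decryption: P_i = C_i ⊕ E(K, C_{i−1}), with C_{−1} = IV.
Only C1 changed, to 0xD. In CFB, a change in C_i flips the same bit in P_i and garbles P_{i+1}. Decrypting the received ciphertext:
P0: E(K, 0xC) = 0x2; 0x0 ⊕ 0x2 = 0x2.
P1: E(K, 0x0) = 0x6; 0xD ⊕ 0x6 = 0xB.
P2: E(K, 0xD) = 0x3; 0xB ⊕ 0x3 = 0x8.
P3: E(K, 0xB) = 0x1; 0x3 ⊕ 0x1 = 0x2.
P4: E(K, 0x3) = 0x9; 0x7 ⊕ 0x9 = 0xE.
Blocks that differ from the original plaintext: P1, P2.

P0 = 0x2, P1 = 0xB, P2 = 0x8, P3 = 0x2, P4 = 0xE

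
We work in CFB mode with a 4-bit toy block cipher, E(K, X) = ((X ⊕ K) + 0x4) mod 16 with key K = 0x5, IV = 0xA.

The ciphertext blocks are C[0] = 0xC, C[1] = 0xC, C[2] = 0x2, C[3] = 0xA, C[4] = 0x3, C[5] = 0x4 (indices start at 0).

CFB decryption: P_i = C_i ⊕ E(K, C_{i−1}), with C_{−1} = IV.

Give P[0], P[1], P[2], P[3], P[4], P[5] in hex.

P[0]: E(K, 0xA) = 0x3; 0xC ⊕ 0x3 = 0xF.
P[1]: E(K, 0xC) = 0xD; 0xC ⊕ 0xD = 0x1.
P[2]: E(K, 0xC) = 0xD; 0x2 ⊕ 0xD = 0xF.
P[3]: E(K, 0x2) = 0xB; 0xA ⊕ 0xB = 0x1.
P[4]: E(K, 0xA) = 0x3; 0x3 ⊕ 0x3 = 0x0.
P[5]: E(K, 0x3) = 0xA; 0x4 ⊕ 0xA = 0xE.

P[0] = 0xF, P[1] = 0x1, P[2] = 0xF, P[3] = 0x1, P[4] = 0x0, P[5] = 0xE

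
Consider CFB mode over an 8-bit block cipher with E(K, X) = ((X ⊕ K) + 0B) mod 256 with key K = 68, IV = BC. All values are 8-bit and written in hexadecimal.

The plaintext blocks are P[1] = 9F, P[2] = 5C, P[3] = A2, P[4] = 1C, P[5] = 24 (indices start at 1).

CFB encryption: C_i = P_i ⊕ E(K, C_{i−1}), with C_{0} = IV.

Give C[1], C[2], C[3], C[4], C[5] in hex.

C[1] = 40, C[2] = 6F, C[3] = B0, C[4] = FF, C[5] = 86

C[1]: E(K, BC) = DF; 9F ⊕ DF = 40.
C[2]: E(K, 40) = 33; 5C ⊕ 33 = 6F.
C[3]: E(K, 6F) = 12; A2 ⊕ 12 = B0.
C[4]: E(K, B0) = E3; 1C ⊕ E3 = FF.
C[5]: E(K, FF) = A2; 24 ⊕ A2 = 86.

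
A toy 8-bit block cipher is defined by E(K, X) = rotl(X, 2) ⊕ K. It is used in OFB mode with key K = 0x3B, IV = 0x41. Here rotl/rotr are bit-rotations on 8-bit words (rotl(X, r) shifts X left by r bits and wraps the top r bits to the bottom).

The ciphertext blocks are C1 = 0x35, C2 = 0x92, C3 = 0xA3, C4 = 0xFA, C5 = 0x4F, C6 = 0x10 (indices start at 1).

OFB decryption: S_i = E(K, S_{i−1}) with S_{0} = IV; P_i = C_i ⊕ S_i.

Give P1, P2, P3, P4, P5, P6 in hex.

P1: S = E(K, 0x41) = 0x3E; 0x35 ⊕ 0x3E = 0x0B.
P2: S = E(K, 0x3E) = 0xC3; 0x92 ⊕ 0xC3 = 0x51.
P3: S = E(K, 0xC3) = 0x34; 0xA3 ⊕ 0x34 = 0x97.
P4: S = E(K, 0x34) = 0xEB; 0xFA ⊕ 0xEB = 0x11.
P5: S = E(K, 0xEB) = 0x94; 0x4F ⊕ 0x94 = 0xDB.
P6: S = E(K, 0x94) = 0x69; 0x10 ⊕ 0x69 = 0x79.

P1 = 0x0B, P2 = 0x51, P3 = 0x97, P4 = 0x11, P5 = 0xDB, P6 = 0x79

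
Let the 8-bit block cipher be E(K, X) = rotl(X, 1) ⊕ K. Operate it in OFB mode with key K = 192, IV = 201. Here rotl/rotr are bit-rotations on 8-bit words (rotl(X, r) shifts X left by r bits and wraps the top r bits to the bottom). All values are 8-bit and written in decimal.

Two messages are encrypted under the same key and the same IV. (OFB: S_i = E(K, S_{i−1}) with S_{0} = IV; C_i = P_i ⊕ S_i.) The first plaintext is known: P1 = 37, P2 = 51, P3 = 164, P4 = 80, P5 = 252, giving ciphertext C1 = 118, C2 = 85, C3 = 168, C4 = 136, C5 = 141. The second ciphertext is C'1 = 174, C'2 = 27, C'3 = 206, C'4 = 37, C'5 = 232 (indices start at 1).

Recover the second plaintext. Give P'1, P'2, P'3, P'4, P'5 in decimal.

In OFB with a reused IV, both messages share the same keystream S_i, so C_i ⊕ C'_i = P_i ⊕ P'_i and thus P'_i = P_i ⊕ C_i ⊕ C'_i.
P'1: 37 ⊕ 118 ⊕ 174 = 253.
P'2: 51 ⊕ 85 ⊕ 27 = 125.
P'3: 164 ⊕ 168 ⊕ 206 = 194.
P'4: 80 ⊕ 136 ⊕ 37 = 253.
P'5: 252 ⊕ 141 ⊕ 232 = 153.

P'1 = 253, P'2 = 125, P'3 = 194, P'4 = 253, P'5 = 153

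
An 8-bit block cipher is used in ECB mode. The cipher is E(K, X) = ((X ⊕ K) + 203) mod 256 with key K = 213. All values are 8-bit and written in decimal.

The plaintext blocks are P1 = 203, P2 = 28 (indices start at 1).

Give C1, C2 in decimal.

ECB encryption: C_i = E(K, P_i).
C1: E(K, 203) = 233.
C2: E(K, 28) = 148.

C1 = 233, C2 = 148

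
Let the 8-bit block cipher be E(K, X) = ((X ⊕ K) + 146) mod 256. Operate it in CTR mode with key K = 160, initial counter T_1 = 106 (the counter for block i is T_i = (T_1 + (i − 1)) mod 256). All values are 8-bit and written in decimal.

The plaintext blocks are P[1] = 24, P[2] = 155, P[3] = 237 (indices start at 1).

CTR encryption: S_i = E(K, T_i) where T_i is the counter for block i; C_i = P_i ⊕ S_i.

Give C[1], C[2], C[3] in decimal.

C[1] = 68, C[2] = 198, C[3] = 179

C[1]: T = 106, S = E(K, T) = 92; 24 ⊕ 92 = 68.
C[2]: T = 107, S = E(K, T) = 93; 155 ⊕ 93 = 198.
C[3]: T = 108, S = E(K, T) = 94; 237 ⊕ 94 = 179.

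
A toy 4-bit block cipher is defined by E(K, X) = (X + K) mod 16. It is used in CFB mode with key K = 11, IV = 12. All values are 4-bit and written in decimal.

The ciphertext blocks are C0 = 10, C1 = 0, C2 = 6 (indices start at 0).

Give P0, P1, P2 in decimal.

CFB decryption: P_i = C_i ⊕ E(K, C_{i−1}), with C_{−1} = IV.
P0: E(K, 12) = 7; 10 ⊕ 7 = 13.
P1: E(K, 10) = 5; 0 ⊕ 5 = 5.
P2: E(K, 0) = 11; 6 ⊕ 11 = 13.

P0 = 13, P1 = 5, P2 = 13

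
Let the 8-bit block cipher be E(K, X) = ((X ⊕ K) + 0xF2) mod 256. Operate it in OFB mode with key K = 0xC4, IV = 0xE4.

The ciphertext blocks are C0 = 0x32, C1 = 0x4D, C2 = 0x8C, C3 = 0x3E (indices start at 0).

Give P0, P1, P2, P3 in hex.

OFB decryption: S_i = E(K, S_{i−1}) with S_{−1} = IV; P_i = C_i ⊕ S_i.
P0: S = E(K, 0xE4) = 0x12; 0x32 ⊕ 0x12 = 0x20.
P1: S = E(K, 0x12) = 0xC8; 0x4D ⊕ 0xC8 = 0x85.
P2: S = E(K, 0xC8) = 0xFE; 0x8C ⊕ 0xFE = 0x72.
P3: S = E(K, 0xFE) = 0x2C; 0x3E ⊕ 0x2C = 0x12.

P0 = 0x20, P1 = 0x85, P2 = 0x72, P3 = 0x12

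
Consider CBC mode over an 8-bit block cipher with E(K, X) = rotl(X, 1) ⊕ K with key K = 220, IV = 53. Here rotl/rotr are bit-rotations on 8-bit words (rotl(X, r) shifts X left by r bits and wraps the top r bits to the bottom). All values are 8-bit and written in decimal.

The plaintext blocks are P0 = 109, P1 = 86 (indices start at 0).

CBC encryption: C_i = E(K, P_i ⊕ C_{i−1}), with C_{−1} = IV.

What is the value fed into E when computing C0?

C0: P0 ⊕ 53 = 88; E(K, 88) = 108.
So the input to E for block 0 is 88.

88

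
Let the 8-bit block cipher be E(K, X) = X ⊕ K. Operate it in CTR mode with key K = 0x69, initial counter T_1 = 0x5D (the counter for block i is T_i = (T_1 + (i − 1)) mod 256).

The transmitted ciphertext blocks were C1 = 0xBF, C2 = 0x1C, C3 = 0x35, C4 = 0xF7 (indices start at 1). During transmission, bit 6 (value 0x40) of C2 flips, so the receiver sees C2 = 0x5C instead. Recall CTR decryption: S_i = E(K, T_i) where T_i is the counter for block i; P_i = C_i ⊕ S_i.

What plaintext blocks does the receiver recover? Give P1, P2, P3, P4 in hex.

P1 = 0x8B, P2 = 0x6B, P3 = 0x03, P4 = 0xFE

Only C2 changed, to 0x5C. In CTR, a change in C_i flips the same bit in P_i only; the keystream is unaffected. Decrypting the received ciphertext:
P1: T = 0x5D, S = E(K, T) = 0x34; 0xBF ⊕ 0x34 = 0x8B.
P2: T = 0x5E, S = E(K, T) = 0x37; 0x5C ⊕ 0x37 = 0x6B.
P3: T = 0x5F, S = E(K, T) = 0x36; 0x35 ⊕ 0x36 = 0x03.
P4: T = 0x60, S = E(K, T) = 0x09; 0xF7 ⊕ 0x09 = 0xFE.
Blocks that differ from the original plaintext: P2.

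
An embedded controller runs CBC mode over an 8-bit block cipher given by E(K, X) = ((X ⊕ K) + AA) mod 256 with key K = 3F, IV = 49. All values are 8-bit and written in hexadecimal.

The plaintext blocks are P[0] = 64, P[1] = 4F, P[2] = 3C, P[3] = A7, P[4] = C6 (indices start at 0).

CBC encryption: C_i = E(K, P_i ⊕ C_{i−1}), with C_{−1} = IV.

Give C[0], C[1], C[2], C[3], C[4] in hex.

C[0]: P[0] ⊕ 49 = 2D; E(K, 2D) = BC.
C[1]: P[1] ⊕ BC = F3; E(K, F3) = 76.
C[2]: P[2] ⊕ 76 = 4A; E(K, 4A) = 1F.
C[3]: P[3] ⊕ 1F = B8; E(K, B8) = 31.
C[4]: P[4] ⊕ 31 = F7; E(K, F7) = 72.

C[0] = BC, C[1] = 76, C[2] = 1F, C[3] = 31, C[4] = 72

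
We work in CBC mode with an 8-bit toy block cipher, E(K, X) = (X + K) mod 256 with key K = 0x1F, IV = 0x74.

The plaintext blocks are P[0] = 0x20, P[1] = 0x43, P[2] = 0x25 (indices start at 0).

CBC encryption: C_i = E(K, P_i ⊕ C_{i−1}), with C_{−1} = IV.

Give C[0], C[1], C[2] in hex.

C[0] = 0x73, C[1] = 0x4F, C[2] = 0x89

C[0]: P[0] ⊕ 0x74 = 0x54; E(K, 0x54) = 0x73.
C[1]: P[1] ⊕ 0x73 = 0x30; E(K, 0x30) = 0x4F.
C[2]: P[2] ⊕ 0x4F = 0x6A; E(K, 0x6A) = 0x89.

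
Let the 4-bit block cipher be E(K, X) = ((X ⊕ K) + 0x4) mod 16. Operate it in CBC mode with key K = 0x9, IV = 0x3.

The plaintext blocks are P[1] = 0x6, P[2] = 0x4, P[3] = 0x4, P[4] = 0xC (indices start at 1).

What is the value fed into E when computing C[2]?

CBC encryption: C_i = E(K, P_i ⊕ C_{i−1}), with C_{0} = IV.
C[1]: P[1] ⊕ 0x3 = 0x5; E(K, 0x5) = 0x0.
C[2]: P[2] ⊕ 0x0 = 0x4; E(K, 0x4) = 0x1.
So the input to E for block [2] is 0x4.

0x4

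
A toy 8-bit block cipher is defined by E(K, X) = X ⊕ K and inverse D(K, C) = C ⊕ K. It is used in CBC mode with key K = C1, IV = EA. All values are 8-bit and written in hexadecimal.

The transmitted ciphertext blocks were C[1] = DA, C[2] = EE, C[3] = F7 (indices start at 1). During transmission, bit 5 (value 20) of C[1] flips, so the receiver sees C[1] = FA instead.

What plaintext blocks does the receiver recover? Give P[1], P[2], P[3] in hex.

CBC decryption: P_i = D(K, C_i) ⊕ C_{i−1}, with C_{0} = IV.
Only C[1] changed, to FA. In CBC, a change in C_i garbles P_i and flips the same bit in P_{i+1}. Decrypting the received ciphertext:
P[1]: D(K, FA) = 3B; 3B ⊕ EA = D1.
P[2]: D(K, EE) = 2F; 2F ⊕ FA = D5.
P[3]: D(K, F7) = 36; 36 ⊕ EE = D8.
Blocks that differ from the original plaintext: P[1], P[2].

P[1] = D1, P[2] = D5, P[3] = D8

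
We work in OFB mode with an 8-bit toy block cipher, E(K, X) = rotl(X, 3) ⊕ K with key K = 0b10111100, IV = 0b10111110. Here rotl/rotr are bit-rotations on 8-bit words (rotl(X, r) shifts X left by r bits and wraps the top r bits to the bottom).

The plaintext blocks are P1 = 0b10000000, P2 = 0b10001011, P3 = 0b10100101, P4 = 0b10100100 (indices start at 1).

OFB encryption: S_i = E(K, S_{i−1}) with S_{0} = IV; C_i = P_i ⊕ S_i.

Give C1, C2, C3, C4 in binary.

C1 = 0b11001001, C2 = 0b01111101, C3 = 0b10101110, C4 = 0b01000000

C1: S = E(K, 0b10111110) = 0b01001001; 0b10000000 ⊕ 0b01001001 = 0b11001001.
C2: S = E(K, 0b01001001) = 0b11110110; 0b10001011 ⊕ 0b11110110 = 0b01111101.
C3: S = E(K, 0b11110110) = 0b00001011; 0b10100101 ⊕ 0b00001011 = 0b10101110.
C4: S = E(K, 0b00001011) = 0b11100100; 0b10100100 ⊕ 0b11100100 = 0b01000000.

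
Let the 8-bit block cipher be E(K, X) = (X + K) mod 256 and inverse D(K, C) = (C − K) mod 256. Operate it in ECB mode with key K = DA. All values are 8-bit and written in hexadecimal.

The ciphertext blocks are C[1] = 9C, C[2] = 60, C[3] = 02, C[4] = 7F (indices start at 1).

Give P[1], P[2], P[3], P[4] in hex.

ECB decryption: P_i = D(K, C_i).
P[1]: D(K, 9C) = C2.
P[2]: D(K, 60) = 86.
P[3]: D(K, 02) = 28.
P[4]: D(K, 7F) = A5.

P[1] = C2, P[2] = 86, P[3] = 28, P[4] = A5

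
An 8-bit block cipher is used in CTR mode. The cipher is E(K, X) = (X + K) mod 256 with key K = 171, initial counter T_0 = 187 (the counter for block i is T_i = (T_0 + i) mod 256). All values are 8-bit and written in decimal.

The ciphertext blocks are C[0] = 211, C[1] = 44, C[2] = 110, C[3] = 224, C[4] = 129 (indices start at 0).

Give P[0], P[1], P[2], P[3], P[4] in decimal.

CTR decryption: S_i = E(K, T_i) where T_i is the counter for block i; P_i = C_i ⊕ S_i.
P[0]: T = 187, S = E(K, T) = 102; 211 ⊕ 102 = 181.
P[1]: T = 188, S = E(K, T) = 103; 44 ⊕ 103 = 75.
P[2]: T = 189, S = E(K, T) = 104; 110 ⊕ 104 = 6.
P[3]: T = 190, S = E(K, T) = 105; 224 ⊕ 105 = 137.
P[4]: T = 191, S = E(K, T) = 106; 129 ⊕ 106 = 235.

P[0] = 181, P[1] = 75, P[2] = 6, P[3] = 137, P[4] = 235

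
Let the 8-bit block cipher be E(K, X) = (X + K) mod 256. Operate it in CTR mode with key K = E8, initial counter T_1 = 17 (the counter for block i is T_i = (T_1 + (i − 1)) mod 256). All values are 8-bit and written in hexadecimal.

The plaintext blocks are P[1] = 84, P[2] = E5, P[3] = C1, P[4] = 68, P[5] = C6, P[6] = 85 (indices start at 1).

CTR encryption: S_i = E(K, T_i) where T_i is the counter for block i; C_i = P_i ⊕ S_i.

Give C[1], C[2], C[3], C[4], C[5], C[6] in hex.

C[1] = 7B, C[2] = E5, C[3] = C0, C[4] = 6A, C[5] = C5, C[6] = 81

C[1]: T = 17, S = E(K, T) = FF; 84 ⊕ FF = 7B.
C[2]: T = 18, S = E(K, T) = 00; E5 ⊕ 00 = E5.
C[3]: T = 19, S = E(K, T) = 01; C1 ⊕ 01 = C0.
C[4]: T = 1A, S = E(K, T) = 02; 68 ⊕ 02 = 6A.
C[5]: T = 1B, S = E(K, T) = 03; C6 ⊕ 03 = C5.
C[6]: T = 1C, S = E(K, T) = 04; 85 ⊕ 04 = 81.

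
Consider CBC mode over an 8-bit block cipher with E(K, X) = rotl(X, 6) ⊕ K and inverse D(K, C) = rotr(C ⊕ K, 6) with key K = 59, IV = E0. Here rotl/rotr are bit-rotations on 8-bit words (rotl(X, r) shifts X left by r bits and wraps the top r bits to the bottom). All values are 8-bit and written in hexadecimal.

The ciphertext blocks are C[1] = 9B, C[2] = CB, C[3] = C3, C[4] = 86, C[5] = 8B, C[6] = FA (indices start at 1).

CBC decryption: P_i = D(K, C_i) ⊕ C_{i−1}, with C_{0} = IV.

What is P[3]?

P[3] = A1

P[3]: D(K, C3) = 6A; 6A ⊕ CB = A1.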